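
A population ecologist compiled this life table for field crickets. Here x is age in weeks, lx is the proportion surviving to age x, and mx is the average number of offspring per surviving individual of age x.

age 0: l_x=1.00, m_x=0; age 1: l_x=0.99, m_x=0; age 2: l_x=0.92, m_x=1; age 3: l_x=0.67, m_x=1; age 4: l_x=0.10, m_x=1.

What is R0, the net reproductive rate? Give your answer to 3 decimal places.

lx·mx by age: 0, 0, 0.92, 0.67, 0.1
R0 = Σ lx·mx = 1.69 → 1.690

1.690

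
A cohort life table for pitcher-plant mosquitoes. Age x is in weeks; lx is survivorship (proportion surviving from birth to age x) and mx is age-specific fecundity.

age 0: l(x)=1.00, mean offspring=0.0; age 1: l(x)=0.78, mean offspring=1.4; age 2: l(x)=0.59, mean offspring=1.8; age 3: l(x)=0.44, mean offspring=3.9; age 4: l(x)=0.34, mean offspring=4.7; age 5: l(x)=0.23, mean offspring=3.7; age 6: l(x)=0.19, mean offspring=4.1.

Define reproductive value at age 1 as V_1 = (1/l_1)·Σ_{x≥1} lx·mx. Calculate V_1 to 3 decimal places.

9.100

lx·mx for x ≥ 1: 1.092, 1.062, 1.716, 1.598, 0.851, 0.779 → sum = 7.098
V_1 = 7.098 / l_1 = 7.098 / 0.78 = 9.1 → 9.100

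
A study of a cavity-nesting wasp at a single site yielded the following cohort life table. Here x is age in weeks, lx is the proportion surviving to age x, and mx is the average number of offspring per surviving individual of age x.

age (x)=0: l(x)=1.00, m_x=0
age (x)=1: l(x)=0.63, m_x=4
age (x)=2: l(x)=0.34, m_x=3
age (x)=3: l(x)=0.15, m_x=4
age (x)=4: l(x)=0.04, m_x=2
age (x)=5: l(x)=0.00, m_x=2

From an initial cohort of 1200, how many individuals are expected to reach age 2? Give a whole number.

408

Expected survivors = N0 · l_2 = 1200 × 0.34 = 408 → 408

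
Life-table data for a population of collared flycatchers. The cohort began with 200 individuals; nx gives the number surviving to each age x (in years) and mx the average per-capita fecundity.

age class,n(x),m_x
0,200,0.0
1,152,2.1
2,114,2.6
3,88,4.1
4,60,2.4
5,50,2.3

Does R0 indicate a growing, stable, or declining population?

lx = nx/n0 = nx/200: 1, 0.76, 0.57, 0.44, 0.3, 0.25
R0 = Σ lx·mx = 0 + 1.596 + 1.482 + 1.804 + 0.72 + 0.575 = 6.177
R0 > 1, so the population is growing.

growing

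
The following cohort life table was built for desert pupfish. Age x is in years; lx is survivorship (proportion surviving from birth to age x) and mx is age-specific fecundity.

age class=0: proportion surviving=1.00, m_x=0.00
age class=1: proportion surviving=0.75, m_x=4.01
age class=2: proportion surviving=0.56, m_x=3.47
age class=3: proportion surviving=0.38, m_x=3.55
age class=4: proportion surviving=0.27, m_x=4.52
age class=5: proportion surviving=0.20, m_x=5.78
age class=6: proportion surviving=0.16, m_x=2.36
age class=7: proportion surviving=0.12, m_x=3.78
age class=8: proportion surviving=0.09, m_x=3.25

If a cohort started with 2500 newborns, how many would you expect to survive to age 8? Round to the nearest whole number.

Expected survivors = N0 · l_8 = 2500 × 0.09 = 225 → 225

225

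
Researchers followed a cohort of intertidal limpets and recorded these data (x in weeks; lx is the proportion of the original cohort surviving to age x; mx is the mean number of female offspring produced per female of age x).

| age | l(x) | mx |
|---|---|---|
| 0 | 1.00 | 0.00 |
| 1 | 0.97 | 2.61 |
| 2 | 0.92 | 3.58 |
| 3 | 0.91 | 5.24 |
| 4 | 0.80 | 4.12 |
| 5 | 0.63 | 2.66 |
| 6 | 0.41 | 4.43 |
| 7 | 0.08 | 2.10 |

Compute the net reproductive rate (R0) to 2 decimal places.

17.55

lx·mx by age: 0, 2.5317, 3.2936, 4.7684, 3.296, 1.6758, 1.8163, 0.168
R0 = Σ lx·mx = 17.5498 → 17.55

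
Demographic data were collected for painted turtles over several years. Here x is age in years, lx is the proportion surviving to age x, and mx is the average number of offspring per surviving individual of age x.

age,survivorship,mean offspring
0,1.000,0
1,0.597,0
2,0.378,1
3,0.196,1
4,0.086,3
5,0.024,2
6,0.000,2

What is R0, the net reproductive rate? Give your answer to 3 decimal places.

0.880

lx·mx by age: 0, 0, 0.378, 0.196, 0.258, 0.048, 0
R0 = Σ lx·mx = 0.88 → 0.880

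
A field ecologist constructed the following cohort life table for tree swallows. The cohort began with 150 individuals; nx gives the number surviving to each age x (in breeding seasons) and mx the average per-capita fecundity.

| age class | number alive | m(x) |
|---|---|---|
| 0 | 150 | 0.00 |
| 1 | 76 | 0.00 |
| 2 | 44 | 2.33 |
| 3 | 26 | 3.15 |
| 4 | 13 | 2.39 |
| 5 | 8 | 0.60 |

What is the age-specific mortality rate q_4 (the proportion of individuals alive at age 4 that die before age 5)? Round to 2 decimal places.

0.38

lx = nx/n0 = nx/150: 1, 0.50667…, 0.29333…, 0.17333…, 0.08667…, 0.05333…
q_4 = (l_4 − l_5) / l_4 = (0.086667… − 0.053333…) / 0.086667…
     = 0.033333… / 0.086667… = 0.384615… → 0.38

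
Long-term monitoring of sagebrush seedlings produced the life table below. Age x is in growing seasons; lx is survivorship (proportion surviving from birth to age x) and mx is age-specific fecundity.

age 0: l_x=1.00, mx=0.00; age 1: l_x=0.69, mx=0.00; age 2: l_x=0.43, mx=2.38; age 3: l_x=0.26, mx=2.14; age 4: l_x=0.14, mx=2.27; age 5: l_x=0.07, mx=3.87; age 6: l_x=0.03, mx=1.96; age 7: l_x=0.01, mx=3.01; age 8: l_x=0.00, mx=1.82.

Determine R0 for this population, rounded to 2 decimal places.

2.26

lx·mx by age: 0, 0, 1.0234, 0.5564, 0.3178, 0.2709, 0.0588, 0.0301, 0
R0 = Σ lx·mx = 2.2574 → 2.26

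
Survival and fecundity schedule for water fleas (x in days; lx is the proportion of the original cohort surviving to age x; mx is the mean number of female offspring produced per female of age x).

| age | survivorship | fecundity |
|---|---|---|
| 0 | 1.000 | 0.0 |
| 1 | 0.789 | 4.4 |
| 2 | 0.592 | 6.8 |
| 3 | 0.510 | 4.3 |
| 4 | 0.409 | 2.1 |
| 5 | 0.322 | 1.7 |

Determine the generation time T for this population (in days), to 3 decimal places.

2.188

lx·mx: 0, 3.4716, 4.0256, 2.193, 0.8589, 0.5474 → R0 = 11.0965
x·lx·mx: 0, 3.4716, 8.0512, 6.579, 3.4356, 2.737 → Σ = 24.2744
T = 24.2744 / 11.0965 = 2.187573… → 2.188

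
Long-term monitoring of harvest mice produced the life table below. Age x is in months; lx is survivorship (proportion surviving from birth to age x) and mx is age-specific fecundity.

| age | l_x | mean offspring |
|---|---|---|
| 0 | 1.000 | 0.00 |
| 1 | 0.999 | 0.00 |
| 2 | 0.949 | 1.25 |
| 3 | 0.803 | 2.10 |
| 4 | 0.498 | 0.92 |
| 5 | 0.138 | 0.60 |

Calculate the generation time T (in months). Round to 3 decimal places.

2.835

lx·mx: 0, 0, 1.18625, 1.6863, 0.45816, 0.0828 → R0 = 3.41351
x·lx·mx: 0, 0, 2.3725, 5.0589, 1.83264, 0.414 → Σ = 9.67804
T = 9.67804 / 3.41351 = 2.835217… → 2.835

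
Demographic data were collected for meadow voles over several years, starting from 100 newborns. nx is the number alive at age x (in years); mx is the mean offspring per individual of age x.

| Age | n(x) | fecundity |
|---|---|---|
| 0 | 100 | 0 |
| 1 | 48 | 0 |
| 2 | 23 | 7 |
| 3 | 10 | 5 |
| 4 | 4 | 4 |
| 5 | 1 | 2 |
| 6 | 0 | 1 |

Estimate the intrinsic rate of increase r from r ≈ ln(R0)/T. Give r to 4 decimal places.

0.3475

lx = nx/n0 = nx/100: 1, 0.48, 0.23, 0.1, 0.04, 0.01, 0
R0 = Σ lx·mx = 0 + 0 + 1.61 + 0.5 + 0.16 + 0.02 + 0 = 2.29
Σ x·lx·mx = 5.46; T = 5.46/2.29 = 2.38428…
r ≈ ln(R0)/T = ln(2.29)/2.38428… = 0.347506… → 0.3475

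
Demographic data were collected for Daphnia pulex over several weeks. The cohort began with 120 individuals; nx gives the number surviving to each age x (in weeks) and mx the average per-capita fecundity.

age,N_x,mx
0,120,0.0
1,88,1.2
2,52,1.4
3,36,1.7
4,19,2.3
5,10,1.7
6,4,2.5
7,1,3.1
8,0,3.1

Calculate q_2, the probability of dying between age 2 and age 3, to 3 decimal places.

0.308

lx = nx/n0 = nx/120: 1, 0.73333…, 0.43333…, 0.3, 0.15833…, 0.08333…, 0.03333…, 0.00833…, 0
q_2 = (l_2 − l_3) / l_2 = (0.433333… − 0.3) / 0.433333…
     = 0.133333… / 0.433333… = 0.307692… → 0.308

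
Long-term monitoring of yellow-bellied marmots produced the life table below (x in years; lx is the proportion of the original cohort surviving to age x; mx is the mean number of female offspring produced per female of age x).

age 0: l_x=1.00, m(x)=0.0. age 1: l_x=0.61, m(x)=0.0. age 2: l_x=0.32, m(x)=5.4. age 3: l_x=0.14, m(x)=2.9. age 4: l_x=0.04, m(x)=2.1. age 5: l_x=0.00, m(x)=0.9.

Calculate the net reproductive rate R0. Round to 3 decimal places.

2.218

lx·mx by age: 0, 0, 1.728, 0.406, 0.084, 0
R0 = Σ lx·mx = 2.218 → 2.218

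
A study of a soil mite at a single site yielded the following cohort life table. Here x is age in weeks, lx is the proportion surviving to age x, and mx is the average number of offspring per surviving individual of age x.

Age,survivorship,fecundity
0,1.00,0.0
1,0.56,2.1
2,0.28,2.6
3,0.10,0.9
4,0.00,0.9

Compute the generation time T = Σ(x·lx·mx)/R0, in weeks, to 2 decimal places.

lx·mx: 0, 1.176, 0.728, 0.09, 0 → R0 = 1.994
x·lx·mx: 0, 1.176, 1.456, 0.27, 0 → Σ = 2.902
T = 2.902 / 1.994 = 1.455366… → 1.46

1.46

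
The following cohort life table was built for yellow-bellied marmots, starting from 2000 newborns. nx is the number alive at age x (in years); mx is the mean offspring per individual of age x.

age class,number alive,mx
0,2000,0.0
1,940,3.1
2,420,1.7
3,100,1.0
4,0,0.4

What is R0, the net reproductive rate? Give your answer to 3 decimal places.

1.864

lx = nx/n0 = nx/2000: 1, 0.47, 0.21, 0.05, 0
lx·mx by age: 0, 1.457, 0.357, 0.05, 0
R0 = Σ lx·mx = 1.864 → 1.864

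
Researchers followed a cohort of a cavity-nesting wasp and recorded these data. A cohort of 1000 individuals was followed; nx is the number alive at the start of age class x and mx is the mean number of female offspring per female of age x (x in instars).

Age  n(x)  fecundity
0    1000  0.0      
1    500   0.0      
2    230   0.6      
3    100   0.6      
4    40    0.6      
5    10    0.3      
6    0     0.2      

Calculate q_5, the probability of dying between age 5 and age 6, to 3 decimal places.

1.000

lx = nx/n0 = nx/1000: 1, 0.5, 0.23, 0.1, 0.04, 0.01, 0
q_5 = (l_5 − l_6) / l_5 = (0.01 − 0) / 0.01
     = 0.01 / 0.01 = 1 → 1.000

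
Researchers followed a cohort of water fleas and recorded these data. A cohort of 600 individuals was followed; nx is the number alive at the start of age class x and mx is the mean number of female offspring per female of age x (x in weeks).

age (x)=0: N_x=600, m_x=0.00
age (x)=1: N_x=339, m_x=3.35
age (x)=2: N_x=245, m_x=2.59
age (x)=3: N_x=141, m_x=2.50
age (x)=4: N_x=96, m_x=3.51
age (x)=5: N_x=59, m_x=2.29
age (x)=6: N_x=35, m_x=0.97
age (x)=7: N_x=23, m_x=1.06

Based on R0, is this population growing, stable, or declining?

lx = nx/n0 = nx/600: 1, 0.565, 0.40833…, 0.235, 0.16, 0.09833…, 0.05833…, 0.03833…
R0 = Σ lx·mx = 0 + 1.89275 + 1.057583… + 0.5875 + 0.5616 + 0.225183… + 0.056583… + 0.040633… = 4.421833…
R0 > 1, so the population is growing.

growing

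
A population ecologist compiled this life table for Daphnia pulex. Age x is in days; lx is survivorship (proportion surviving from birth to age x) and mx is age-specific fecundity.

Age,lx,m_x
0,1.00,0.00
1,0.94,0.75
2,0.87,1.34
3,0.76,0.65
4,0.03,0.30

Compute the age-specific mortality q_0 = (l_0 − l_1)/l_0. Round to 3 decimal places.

0.060

q_0 = (l_0 − l_1) / l_0 = (1 − 0.94) / 1
     = 0.06 / 1 = 0.06 → 0.060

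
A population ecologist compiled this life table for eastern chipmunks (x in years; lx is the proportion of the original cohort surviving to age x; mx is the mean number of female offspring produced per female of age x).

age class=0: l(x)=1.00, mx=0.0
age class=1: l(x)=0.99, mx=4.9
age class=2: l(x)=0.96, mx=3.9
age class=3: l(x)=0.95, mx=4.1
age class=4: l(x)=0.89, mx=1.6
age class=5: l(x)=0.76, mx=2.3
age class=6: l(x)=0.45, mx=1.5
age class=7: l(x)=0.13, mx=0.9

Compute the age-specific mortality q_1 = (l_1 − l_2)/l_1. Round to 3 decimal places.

0.030

q_1 = (l_1 − l_2) / l_1 = (0.99 − 0.96) / 0.99
     = 0.03 / 0.99 = 0.030303… → 0.030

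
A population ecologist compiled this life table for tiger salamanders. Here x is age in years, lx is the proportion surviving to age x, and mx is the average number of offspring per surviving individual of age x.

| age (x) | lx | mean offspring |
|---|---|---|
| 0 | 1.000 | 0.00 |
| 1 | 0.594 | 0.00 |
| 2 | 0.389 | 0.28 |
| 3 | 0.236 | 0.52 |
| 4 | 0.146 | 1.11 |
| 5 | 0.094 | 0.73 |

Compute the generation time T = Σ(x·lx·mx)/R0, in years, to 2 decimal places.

3.41

lx·mx: 0, 0, 0.10892, 0.12272, 0.16206, 0.06862 → R0 = 0.46232
x·lx·mx: 0, 0, 0.21784, 0.36816, 0.64824, 0.3431 → Σ = 1.57734
T = 1.57734 / 0.46232 = 3.411793… → 3.41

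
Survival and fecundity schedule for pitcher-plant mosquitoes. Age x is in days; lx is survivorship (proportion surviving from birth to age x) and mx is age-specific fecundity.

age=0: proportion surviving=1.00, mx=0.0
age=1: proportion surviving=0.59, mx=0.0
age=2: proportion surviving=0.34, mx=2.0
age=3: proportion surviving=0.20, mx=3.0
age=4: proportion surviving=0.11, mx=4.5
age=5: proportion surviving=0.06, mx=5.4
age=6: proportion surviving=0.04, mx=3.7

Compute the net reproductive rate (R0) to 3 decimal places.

2.247

lx·mx by age: 0, 0, 0.68, 0.6, 0.495, 0.324, 0.148
R0 = Σ lx·mx = 2.247 → 2.247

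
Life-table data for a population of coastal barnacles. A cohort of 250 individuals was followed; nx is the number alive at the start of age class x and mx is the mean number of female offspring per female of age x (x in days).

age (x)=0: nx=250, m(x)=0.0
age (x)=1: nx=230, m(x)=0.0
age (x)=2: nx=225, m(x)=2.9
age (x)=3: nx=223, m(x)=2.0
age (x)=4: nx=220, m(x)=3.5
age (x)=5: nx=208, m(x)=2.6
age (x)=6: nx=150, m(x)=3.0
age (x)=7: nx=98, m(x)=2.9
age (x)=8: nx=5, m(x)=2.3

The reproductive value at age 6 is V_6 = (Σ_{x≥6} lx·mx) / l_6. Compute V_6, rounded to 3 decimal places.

lx = nx/n0 = nx/250: 1, 0.92, 0.9, 0.892, 0.88, 0.832, 0.6, 0.392, 0.02
lx·mx for x ≥ 6: 1.8, 1.1368, 0.046 → sum = 2.9828
V_6 = 2.9828 / l_6 = 2.9828 / 0.6 = 4.971333… → 4.971

4.971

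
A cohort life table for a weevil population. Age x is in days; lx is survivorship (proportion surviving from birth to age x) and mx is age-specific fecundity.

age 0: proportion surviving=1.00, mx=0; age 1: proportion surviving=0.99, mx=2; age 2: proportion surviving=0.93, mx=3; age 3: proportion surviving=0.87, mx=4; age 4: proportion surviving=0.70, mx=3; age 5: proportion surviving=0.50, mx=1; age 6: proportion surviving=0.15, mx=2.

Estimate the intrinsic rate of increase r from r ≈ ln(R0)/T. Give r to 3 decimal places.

0.876

R0 = Σ lx·mx = 0 + 1.98 + 2.79 + 3.48 + 2.1 + 0.5 + 0.3 = 11.15
Σ x·lx·mx = 30.7; T = 30.7/11.15 = 2.75336…
r ≈ ln(R0)/T = ln(11.15)/2.75336… = 0.87582… → 0.876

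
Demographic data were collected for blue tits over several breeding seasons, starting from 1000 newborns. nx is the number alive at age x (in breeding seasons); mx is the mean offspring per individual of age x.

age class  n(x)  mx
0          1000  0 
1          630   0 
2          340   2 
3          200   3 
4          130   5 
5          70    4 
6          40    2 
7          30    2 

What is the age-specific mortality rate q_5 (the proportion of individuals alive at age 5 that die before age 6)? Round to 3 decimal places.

lx = nx/n0 = nx/1000: 1, 0.63, 0.34, 0.2, 0.13, 0.07, 0.04, 0.03
q_5 = (l_5 − l_6) / l_5 = (0.07 − 0.04) / 0.07
     = 0.03 / 0.07 = 0.428571… → 0.429

0.429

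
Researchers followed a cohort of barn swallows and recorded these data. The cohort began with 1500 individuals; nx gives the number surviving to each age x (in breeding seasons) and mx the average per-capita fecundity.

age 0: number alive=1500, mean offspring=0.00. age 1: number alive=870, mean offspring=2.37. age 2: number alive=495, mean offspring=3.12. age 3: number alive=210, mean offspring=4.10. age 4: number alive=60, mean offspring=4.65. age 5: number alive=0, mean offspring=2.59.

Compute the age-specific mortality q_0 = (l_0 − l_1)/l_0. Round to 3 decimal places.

lx = nx/n0 = nx/1500: 1, 0.58, 0.33, 0.14, 0.04, 0
q_0 = (l_0 − l_1) / l_0 = (1 − 0.58) / 1
     = 0.42 / 1 = 0.42 → 0.420

0.420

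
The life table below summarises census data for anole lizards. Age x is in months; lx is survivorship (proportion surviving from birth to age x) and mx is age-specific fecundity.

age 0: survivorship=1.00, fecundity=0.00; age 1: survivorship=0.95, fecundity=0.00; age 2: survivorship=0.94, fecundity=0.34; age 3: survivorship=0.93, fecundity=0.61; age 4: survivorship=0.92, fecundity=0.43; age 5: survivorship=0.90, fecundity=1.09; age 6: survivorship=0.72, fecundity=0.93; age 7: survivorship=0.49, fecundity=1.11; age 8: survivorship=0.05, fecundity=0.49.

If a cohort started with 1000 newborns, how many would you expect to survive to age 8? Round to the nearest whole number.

Expected survivors = N0 · l_8 = 1000 × 0.05 = 50 → 50

50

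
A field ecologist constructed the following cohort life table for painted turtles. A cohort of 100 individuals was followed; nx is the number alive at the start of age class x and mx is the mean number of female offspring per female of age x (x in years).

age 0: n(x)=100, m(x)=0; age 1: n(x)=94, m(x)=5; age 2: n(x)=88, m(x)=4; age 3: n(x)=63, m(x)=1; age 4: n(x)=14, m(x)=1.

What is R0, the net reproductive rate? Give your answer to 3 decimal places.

lx = nx/n0 = nx/100: 1, 0.94, 0.88, 0.63, 0.14
lx·mx by age: 0, 4.7, 3.52, 0.63, 0.14
R0 = Σ lx·mx = 8.99 → 8.990

8.990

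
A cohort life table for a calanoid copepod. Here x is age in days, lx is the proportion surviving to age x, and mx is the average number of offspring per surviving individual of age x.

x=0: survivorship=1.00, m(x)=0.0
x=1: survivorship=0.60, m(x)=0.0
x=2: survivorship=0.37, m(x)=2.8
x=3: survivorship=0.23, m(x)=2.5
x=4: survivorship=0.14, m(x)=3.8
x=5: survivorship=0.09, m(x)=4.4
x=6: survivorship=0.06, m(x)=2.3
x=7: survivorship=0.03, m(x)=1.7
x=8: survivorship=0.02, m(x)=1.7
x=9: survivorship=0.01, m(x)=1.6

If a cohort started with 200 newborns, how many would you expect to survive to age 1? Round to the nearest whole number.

Expected survivors = N0 · l_1 = 200 × 0.60 = 120 → 120

120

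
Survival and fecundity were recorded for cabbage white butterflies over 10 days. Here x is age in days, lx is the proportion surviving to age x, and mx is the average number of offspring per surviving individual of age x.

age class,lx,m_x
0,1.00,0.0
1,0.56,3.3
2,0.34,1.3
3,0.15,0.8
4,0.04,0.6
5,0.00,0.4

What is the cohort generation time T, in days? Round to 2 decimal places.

1.31

lx·mx: 0, 1.848, 0.442, 0.12, 0.024, 0 → R0 = 2.434
x·lx·mx: 0, 1.848, 0.884, 0.36, 0.096, 0 → Σ = 3.188
T = 3.188 / 2.434 = 1.309778… → 1.31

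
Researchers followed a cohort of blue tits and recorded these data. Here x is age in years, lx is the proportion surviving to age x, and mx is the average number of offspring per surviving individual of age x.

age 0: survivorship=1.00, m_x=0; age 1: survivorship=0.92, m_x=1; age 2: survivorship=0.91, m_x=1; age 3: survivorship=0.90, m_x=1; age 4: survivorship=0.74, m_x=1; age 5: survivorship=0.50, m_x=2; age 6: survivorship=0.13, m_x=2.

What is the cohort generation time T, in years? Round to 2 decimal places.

lx·mx: 0, 0.92, 0.91, 0.9, 0.74, 1, 0.26 → R0 = 4.73
x·lx·mx: 0, 0.92, 1.82, 2.7, 2.96, 5, 1.56 → Σ = 14.96
T = 14.96 / 4.73 = 3.162791… → 3.16

3.16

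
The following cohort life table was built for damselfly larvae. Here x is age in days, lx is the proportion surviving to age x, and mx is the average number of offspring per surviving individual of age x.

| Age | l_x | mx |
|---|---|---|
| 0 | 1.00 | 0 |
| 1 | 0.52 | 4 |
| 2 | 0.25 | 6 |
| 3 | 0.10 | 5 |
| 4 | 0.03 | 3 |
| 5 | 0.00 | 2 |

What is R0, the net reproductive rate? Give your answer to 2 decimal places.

lx·mx by age: 0, 2.08, 1.5, 0.5, 0.09, 0
R0 = Σ lx·mx = 4.17 → 4.17

4.17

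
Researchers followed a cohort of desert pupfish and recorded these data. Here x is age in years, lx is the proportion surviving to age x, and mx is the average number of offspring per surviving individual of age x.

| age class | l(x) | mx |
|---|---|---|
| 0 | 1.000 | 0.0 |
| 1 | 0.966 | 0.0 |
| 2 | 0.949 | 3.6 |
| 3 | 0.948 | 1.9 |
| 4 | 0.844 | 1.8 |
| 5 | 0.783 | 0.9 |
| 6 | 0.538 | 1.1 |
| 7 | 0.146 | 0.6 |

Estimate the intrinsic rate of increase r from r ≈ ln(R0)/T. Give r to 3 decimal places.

R0 = Σ lx·mx = 0 + 0 + 3.4164 + 1.8012 + 1.5192 + 0.7047 + 0.5918 + 0.0876 = 8.1209
Σ x·lx·mx = 26.0007; T = 26.0007/8.1209 = 3.2017…
r ≈ ln(R0)/T = ln(8.1209)/3.2017… = 0.65416… → 0.654

0.654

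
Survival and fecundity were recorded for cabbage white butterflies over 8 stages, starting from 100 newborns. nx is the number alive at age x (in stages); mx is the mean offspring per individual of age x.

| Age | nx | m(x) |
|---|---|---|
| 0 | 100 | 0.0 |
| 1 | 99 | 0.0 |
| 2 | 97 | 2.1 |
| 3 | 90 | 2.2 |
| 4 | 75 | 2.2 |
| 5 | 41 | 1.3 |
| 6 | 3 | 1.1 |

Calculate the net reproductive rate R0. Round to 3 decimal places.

6.233

lx = nx/n0 = nx/100: 1, 0.99, 0.97, 0.9, 0.75, 0.41, 0.03
lx·mx by age: 0, 0, 2.037, 1.98, 1.65, 0.533, 0.033
R0 = Σ lx·mx = 6.233 → 6.233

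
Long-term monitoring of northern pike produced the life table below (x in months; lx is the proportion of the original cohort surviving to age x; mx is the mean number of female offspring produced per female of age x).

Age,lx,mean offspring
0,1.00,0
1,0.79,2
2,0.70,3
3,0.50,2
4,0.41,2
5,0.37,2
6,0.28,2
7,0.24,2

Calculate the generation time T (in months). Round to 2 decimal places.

lx·mx: 0, 1.58, 2.1, 1, 0.82, 0.74, 0.56, 0.48 → R0 = 7.28
x·lx·mx: 0, 1.58, 4.2, 3, 3.28, 3.7, 3.36, 3.36 → Σ = 22.48
T = 22.48 / 7.28 = 3.087912… → 3.09

3.09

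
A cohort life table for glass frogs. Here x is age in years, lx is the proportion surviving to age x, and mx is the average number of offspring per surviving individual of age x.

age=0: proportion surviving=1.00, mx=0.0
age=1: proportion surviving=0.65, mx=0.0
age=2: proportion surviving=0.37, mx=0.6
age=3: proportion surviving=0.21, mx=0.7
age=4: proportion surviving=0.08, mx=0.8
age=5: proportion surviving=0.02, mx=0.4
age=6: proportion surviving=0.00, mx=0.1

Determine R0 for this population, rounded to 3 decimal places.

lx·mx by age: 0, 0, 0.222, 0.147, 0.064, 0.008, 0
R0 = Σ lx·mx = 0.441 → 0.441

0.441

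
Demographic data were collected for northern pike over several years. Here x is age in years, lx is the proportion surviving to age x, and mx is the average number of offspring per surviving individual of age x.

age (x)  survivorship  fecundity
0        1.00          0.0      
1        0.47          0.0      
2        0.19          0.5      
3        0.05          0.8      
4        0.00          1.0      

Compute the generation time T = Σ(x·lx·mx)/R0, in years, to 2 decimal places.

2.30

lx·mx: 0, 0, 0.095, 0.04, 0 → R0 = 0.135
x·lx·mx: 0, 0, 0.19, 0.12, 0 → Σ = 0.31
T = 0.31 / 0.135 = 2.296296… → 2.30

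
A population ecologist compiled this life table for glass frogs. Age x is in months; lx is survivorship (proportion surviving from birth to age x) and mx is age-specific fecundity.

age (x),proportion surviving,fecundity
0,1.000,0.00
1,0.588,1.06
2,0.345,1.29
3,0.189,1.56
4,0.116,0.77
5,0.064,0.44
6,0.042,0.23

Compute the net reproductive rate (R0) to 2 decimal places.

1.49

lx·mx by age: 0, 0.62328, 0.44505, 0.29484, 0.08932, 0.02816, 0.00966
R0 = Σ lx·mx = 1.49031 → 1.49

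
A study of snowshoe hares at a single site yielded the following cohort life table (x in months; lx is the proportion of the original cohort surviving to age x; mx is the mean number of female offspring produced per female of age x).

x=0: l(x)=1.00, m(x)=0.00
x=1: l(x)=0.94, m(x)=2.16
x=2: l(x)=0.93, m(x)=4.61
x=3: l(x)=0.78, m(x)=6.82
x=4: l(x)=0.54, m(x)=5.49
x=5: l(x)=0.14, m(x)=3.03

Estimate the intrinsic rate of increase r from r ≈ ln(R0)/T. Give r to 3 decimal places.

1.004

R0 = Σ lx·mx = 0 + 2.0304 + 4.2873 + 5.3196 + 2.9646 + 0.4242 = 15.0261
Σ x·lx·mx = 40.5432; T = 40.5432/15.0261 = 2.69819…
r ≈ ln(R0)/T = ln(15.0261)/2.69819… = 1.0043… → 1.004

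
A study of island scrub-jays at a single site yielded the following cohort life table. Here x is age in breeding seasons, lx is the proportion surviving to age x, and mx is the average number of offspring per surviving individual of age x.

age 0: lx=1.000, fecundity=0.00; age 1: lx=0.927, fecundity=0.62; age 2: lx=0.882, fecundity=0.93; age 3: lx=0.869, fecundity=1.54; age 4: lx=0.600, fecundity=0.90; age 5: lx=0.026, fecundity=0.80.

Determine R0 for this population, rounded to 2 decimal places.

lx·mx by age: 0, 0.57474, 0.82026, 1.33826, 0.54, 0.0208
R0 = Σ lx·mx = 3.29406 → 3.29

3.29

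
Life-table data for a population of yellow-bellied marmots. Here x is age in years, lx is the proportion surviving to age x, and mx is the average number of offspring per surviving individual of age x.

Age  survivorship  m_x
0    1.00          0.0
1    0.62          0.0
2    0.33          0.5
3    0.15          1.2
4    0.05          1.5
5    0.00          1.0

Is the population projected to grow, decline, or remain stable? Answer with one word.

declining

R0 = Σ lx·mx = 0 + 0 + 0.165 + 0.18 + 0.075 + 0 = 0.42
R0 < 1, so the population is declining.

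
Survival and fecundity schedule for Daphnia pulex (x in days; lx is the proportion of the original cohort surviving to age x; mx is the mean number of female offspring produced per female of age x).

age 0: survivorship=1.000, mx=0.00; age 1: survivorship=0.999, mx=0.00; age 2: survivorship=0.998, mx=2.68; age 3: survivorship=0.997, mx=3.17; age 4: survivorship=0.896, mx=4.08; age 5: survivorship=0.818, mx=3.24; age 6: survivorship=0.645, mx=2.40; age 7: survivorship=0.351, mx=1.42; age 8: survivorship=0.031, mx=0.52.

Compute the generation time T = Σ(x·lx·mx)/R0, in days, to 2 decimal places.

lx·mx: 0, 0, 2.67464, 3.16049, 3.65568, 2.65032, 1.548, 0.49842, 0.01612 → R0 = 14.20367
x·lx·mx: 0, 0, 5.34928, 9.48147, 14.62272, 13.2516, 9.288, 3.48894, 0.12896 → Σ = 55.61097
T = 55.61097 / 14.20367 = 3.915254… → 3.92

3.92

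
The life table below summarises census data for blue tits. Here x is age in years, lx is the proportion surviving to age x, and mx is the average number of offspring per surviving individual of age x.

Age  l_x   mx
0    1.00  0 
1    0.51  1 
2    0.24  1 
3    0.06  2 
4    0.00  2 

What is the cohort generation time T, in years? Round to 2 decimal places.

1.55

lx·mx: 0, 0.51, 0.24, 0.12, 0 → R0 = 0.87
x·lx·mx: 0, 0.51, 0.48, 0.36, 0 → Σ = 1.35
T = 1.35 / 0.87 = 1.551724… → 1.55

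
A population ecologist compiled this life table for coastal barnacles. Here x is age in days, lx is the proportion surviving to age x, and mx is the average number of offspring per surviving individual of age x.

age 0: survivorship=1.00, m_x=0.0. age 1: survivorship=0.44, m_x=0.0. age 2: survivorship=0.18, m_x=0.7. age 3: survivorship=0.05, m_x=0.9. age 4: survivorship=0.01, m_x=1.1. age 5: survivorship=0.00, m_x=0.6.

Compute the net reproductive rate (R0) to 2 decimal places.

lx·mx by age: 0, 0, 0.126, 0.045, 0.011, 0
R0 = Σ lx·mx = 0.182 → 0.18

0.18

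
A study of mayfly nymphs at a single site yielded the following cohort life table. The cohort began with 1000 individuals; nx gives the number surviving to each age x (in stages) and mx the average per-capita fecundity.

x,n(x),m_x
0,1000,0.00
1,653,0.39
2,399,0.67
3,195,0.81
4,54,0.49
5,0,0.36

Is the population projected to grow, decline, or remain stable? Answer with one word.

declining

lx = nx/n0 = nx/1000: 1, 0.653, 0.399, 0.195, 0.054, 0
R0 = Σ lx·mx = 0 + 0.25467 + 0.26733 + 0.15795 + 0.02646 + 0 = 0.70641
R0 < 1, so the population is declining.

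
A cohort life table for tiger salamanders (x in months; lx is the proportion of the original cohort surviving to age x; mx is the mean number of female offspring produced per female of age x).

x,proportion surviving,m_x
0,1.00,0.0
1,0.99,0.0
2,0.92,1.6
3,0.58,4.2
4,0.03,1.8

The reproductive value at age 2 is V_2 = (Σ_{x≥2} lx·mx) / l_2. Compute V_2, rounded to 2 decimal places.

lx·mx for x ≥ 2: 1.472, 2.436, 0.054 → sum = 3.962
V_2 = 3.962 / l_2 = 3.962 / 0.92 = 4.306522… → 4.31

4.31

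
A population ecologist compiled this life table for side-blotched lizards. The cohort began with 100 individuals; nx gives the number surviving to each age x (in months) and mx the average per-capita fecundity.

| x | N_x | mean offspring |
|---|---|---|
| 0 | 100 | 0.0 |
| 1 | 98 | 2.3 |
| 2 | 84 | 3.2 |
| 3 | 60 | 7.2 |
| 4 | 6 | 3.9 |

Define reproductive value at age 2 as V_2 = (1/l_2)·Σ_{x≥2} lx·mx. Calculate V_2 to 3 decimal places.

lx = nx/n0 = nx/100: 1, 0.98, 0.84, 0.6, 0.06
lx·mx for x ≥ 2: 2.688, 4.32, 0.234 → sum = 7.242
V_2 = 7.242 / l_2 = 7.242 / 0.84 = 8.621429… → 8.621

8.621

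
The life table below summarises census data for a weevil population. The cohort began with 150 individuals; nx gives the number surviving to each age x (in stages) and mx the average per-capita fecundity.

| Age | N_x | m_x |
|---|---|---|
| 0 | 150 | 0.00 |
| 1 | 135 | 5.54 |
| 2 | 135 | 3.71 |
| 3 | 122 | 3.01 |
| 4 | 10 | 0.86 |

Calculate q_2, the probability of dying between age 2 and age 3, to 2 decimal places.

0.10

lx = nx/n0 = nx/150: 1, 0.9, 0.9, 0.81333…, 0.06667…
q_2 = (l_2 − l_3) / l_2 = (0.9 − 0.813333…) / 0.9
     = 0.086667… / 0.9 = 0.096296… → 0.10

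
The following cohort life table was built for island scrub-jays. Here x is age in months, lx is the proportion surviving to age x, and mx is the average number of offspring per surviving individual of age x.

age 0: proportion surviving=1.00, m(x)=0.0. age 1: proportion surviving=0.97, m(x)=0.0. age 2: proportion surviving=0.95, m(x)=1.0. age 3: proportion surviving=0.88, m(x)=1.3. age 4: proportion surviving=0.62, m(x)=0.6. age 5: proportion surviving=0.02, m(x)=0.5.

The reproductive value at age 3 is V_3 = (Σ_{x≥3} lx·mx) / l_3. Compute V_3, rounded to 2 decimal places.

1.73

lx·mx for x ≥ 3: 1.144, 0.372, 0.01 → sum = 1.526
V_3 = 1.526 / l_3 = 1.526 / 0.88 = 1.734091… → 1.73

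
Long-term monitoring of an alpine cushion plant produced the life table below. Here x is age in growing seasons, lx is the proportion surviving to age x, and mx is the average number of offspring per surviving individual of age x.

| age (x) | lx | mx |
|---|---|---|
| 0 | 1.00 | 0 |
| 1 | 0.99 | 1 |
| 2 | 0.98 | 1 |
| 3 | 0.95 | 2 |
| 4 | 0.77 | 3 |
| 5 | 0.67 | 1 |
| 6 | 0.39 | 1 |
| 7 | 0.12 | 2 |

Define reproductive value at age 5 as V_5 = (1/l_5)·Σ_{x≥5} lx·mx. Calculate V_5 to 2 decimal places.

1.94

lx·mx for x ≥ 5: 0.67, 0.39, 0.24 → sum = 1.3
V_5 = 1.3 / l_5 = 1.3 / 0.67 = 1.940299… → 1.94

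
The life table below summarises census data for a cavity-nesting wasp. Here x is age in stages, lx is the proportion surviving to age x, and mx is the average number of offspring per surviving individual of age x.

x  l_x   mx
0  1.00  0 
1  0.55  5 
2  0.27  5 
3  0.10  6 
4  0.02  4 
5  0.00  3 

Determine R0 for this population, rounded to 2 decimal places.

4.78

lx·mx by age: 0, 2.75, 1.35, 0.6, 0.08, 0
R0 = Σ lx·mx = 4.78 → 4.78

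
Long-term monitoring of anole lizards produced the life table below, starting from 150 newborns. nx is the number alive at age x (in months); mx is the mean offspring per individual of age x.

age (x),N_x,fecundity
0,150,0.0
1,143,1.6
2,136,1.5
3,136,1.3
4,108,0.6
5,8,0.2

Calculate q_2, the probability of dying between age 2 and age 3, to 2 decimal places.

lx = nx/n0 = nx/150: 1, 0.95333…, 0.90667…, 0.90667…, 0.72, 0.05333…
q_2 = (l_2 − l_3) / l_2 = (0.906667… − 0.906667…) / 0.906667…
     = 0 / 0.906667… = 0 → 0.00

0.00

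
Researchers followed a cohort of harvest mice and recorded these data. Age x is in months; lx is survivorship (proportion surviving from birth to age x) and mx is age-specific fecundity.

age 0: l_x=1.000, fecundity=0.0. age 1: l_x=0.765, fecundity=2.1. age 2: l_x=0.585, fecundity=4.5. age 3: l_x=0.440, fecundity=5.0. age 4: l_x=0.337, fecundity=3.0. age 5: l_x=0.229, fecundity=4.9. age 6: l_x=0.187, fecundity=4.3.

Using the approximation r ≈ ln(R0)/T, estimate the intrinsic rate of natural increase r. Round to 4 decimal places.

0.7508

R0 = Σ lx·mx = 0 + 1.6065 + 2.6325 + 2.2 + 1.011 + 1.1221 + 0.8041 = 9.3762
Σ x·lx·mx = 27.9506; T = 27.9506/9.3762 = 2.98102…
r ≈ ln(R0)/T = ln(9.3762)/2.98102… = 0.750809… → 0.7508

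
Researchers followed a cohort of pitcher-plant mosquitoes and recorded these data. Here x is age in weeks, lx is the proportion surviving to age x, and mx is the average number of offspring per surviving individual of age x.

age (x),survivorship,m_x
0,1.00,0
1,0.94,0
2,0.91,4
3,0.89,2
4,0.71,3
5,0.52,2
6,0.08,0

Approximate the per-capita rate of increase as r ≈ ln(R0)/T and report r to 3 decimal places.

R0 = Σ lx·mx = 0 + 0 + 3.64 + 1.78 + 2.13 + 1.04 + 0 = 8.59
Σ x·lx·mx = 26.34; T = 26.34/8.59 = 3.06636…
r ≈ ln(R0)/T = ln(8.59)/3.06636… = 0.70135… → 0.701

0.701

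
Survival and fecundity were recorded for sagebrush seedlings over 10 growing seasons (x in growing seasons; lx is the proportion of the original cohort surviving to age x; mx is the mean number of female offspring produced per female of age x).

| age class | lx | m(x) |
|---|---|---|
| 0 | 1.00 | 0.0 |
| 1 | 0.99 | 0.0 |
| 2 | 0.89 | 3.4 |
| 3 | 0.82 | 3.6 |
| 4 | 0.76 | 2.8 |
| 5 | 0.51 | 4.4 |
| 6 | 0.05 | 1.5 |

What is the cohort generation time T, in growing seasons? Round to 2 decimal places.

3.37

lx·mx: 0, 0, 3.026, 2.952, 2.128, 2.244, 0.075 → R0 = 10.425
x·lx·mx: 0, 0, 6.052, 8.856, 8.512, 11.22, 0.45 → Σ = 35.09
T = 35.09 / 10.425 = 3.365947… → 3.37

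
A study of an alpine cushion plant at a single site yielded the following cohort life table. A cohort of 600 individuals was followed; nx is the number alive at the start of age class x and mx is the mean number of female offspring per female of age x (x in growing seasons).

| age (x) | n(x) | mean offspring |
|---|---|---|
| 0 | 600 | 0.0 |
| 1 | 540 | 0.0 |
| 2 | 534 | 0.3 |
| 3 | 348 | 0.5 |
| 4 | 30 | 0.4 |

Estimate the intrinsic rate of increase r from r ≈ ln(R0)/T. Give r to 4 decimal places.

-0.2138

lx = nx/n0 = nx/600: 1, 0.9, 0.89, 0.58, 0.05
R0 = Σ lx·mx = 0 + 0 + 0.267 + 0.29 + 0.02 = 0.577
Σ x·lx·mx = 1.484; T = 1.484/0.577 = 2.57192…
r ≈ ln(R0)/T = ln(0.577)/2.57192… = -0.213814… → -0.2138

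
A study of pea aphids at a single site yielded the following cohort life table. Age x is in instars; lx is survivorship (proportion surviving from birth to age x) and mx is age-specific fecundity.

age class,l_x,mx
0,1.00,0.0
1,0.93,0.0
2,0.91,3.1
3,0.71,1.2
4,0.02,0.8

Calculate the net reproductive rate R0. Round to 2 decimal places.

3.69

lx·mx by age: 0, 0, 2.821, 0.852, 0.016
R0 = Σ lx·mx = 3.689 → 3.69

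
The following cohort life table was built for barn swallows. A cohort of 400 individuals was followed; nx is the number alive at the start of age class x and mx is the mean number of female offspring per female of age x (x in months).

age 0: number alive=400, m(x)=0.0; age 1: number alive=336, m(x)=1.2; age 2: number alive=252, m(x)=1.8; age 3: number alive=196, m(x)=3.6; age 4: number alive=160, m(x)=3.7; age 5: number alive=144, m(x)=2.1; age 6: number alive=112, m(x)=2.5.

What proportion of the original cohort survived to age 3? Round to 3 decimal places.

l_3 = n_3/n_0 = 196/400 = 0.49 → 0.490

0.490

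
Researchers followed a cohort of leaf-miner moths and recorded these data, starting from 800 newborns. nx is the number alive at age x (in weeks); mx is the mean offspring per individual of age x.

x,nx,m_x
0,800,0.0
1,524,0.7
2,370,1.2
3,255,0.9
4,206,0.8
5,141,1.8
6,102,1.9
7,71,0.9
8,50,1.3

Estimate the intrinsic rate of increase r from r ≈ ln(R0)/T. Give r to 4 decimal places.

lx = nx/n0 = nx/800: 1, 0.655, 0.4625, 0.31875, 0.2575, 0.17625, 0.1275, 0.08875, 0.0625
R0 = Σ lx·mx = 0 + 0.4585 + 0.555 + 0.28688… + 0.206 + 0.31725… + 0.24225 + 0.07988… + 0.08125 = 2.227
Σ x·lx·mx = 7.502; T = 7.502/2.227 = 3.36866…
r ≈ ln(R0)/T = ln(2.227)/3.36866… = 0.237678… → 0.2377

0.2377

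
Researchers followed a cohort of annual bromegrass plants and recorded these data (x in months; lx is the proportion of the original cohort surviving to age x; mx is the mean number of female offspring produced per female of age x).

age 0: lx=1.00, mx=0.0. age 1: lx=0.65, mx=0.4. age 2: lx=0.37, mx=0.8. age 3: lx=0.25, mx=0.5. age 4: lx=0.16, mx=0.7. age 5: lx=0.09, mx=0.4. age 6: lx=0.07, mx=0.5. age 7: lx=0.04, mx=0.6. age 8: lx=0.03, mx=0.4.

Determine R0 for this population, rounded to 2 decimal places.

0.90

lx·mx by age: 0, 0.26, 0.296, 0.125, 0.112, 0.036, 0.035, 0.024, 0.012
R0 = Σ lx·mx = 0.9 → 0.90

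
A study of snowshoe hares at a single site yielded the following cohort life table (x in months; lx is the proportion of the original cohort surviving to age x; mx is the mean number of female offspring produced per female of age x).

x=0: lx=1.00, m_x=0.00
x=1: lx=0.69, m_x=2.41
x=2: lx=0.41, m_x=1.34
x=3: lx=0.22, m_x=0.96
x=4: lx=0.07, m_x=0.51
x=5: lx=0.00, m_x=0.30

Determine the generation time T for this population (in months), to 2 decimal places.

1.44

lx·mx: 0, 1.6629, 0.5494, 0.2112, 0.0357, 0 → R0 = 2.4592
x·lx·mx: 0, 1.6629, 1.0988, 0.6336, 0.1428, 0 → Σ = 3.5381
T = 3.5381 / 2.4592 = 1.43872… → 1.44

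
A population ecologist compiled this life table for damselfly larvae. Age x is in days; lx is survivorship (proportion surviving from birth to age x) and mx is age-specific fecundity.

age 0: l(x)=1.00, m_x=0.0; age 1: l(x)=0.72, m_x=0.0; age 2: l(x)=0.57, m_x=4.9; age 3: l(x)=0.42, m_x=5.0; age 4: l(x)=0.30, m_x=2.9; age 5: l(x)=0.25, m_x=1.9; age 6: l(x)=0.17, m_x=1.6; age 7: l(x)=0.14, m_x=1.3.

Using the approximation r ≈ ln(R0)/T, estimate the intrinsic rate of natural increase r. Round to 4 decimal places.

R0 = Σ lx·mx = 0 + 0 + 2.793 + 2.1 + 0.87 + 0.475 + 0.272 + 0.182 = 6.692
Σ x·lx·mx = 20.647; T = 20.647/6.692 = 3.08533…
r ≈ ln(R0)/T = ln(6.692)/3.08533… = 0.616114… → 0.6161

0.6161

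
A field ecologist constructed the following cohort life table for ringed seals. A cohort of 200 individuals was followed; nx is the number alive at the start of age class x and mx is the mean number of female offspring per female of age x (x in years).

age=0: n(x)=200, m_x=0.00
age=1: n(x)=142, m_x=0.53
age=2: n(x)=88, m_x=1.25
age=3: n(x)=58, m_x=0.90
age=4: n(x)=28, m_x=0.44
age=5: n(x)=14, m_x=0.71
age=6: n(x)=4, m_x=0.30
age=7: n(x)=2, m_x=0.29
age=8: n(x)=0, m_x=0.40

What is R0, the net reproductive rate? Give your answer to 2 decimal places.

1.31

lx = nx/n0 = nx/200: 1, 0.71, 0.44, 0.29, 0.14, 0.07, 0.02, 0.01, 0
lx·mx by age: 0, 0.3763, 0.55, 0.261, 0.0616, 0.0497, 0.006, 0.0029, 0
R0 = Σ lx·mx = 1.3075 → 1.31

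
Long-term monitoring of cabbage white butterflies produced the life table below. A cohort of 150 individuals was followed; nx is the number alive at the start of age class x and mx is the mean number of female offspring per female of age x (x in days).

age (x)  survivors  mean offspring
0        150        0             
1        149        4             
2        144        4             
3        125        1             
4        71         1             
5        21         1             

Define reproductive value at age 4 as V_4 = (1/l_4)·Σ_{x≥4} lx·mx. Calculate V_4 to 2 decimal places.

1.30

lx = nx/n0 = nx/150: 1, 0.99333…, 0.96, 0.83333…, 0.47333…, 0.14
lx·mx for x ≥ 4: 0.473333…, 0.14 → sum = 0.613333…
V_4 = 0.613333… / l_4 = 0.613333… / 0.473333… = 1.295775… → 1.30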